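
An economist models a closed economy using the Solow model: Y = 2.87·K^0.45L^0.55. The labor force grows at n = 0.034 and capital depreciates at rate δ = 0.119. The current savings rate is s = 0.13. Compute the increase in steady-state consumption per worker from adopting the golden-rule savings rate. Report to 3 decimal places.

The effective depreciation rate is n + δ = 0.034 + 0.119 = 0.153.
Current steady state (s = 0.13): k* = (0.13·2.87/0.153)^(1/0.55) ≈ 5.0568, y* = 2.87·5.0568^0.45 ≈ 5.9515, c* = (1−0.13)·5.9515 ≈ 5.1778.
Setting f'(k) = n+δ gives 0.45·2.87·k^(0.45−1) = 0.153, hence k_gold = (0.45·2.87/0.153)^(1/0.55) ≈ 48.3469.
y_gold = 2.87·48.3469^0.45 ≈ 16.4380, c_gold = y_gold − 0.153·k_gold ≈ 9.0409.
Gain: Δc = 9.0409 − 5.1778 ≈ 3.8631.

Δc ≈ 3.863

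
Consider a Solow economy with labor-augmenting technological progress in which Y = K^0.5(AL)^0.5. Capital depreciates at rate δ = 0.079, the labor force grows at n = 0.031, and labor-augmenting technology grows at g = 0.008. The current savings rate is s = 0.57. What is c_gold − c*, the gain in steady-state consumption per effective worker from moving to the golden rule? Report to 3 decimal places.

Break-even investment rate: n + g + δ = 0.031 + 0.008 + 0.079 = 0.118.
Current steady state (s = 0.57): k* = (0.57/0.118)^(1/0.5) ≈ 23.3338, y* = 23.3338^0.5 ≈ 4.8305, c* = (1−0.57)·4.8305 ≈ 2.0771.
Maximizing c = f(k) − (n+g+δ)·k gives f'(k) = n+g+δ, i.e. 0.5·k^(0.5−1) = 0.118, so k_gold = (0.5/0.118)^(1/0.5) ≈ 17.9546.
y_gold = 17.9546^0.5 ≈ 4.2373, c_gold = y_gold − 0.118·k_gold ≈ 2.1186.
Gain: Δc = 2.1186 − 2.0771 ≈ 0.0415.

Δc ≈ 0.042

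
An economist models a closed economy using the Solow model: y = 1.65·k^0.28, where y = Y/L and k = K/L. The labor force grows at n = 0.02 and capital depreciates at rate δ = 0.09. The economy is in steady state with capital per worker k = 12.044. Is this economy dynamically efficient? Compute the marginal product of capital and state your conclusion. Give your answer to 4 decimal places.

n + δ = 0.02 + 0.09 = 0.11.
MPK = 0.28·1.65·k^(0.28−1) = 0.28·1.65·12.044^(-0.72) ≈ 0.0770.
MPK < 0.11, so the economy is dynamically inefficient (over-saving).

dynamically inefficient; MPK ≈ 0.0770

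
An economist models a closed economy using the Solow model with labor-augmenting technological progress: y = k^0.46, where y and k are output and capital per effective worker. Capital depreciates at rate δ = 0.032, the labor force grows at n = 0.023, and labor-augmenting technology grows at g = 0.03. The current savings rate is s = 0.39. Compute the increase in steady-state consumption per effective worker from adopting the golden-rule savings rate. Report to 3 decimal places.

n + g + δ = 0.023 + 0.03 + 0.032 = 0.085.
Current steady state (s = 0.39): k* = (0.39/0.085)^(1/0.54) ≈ 16.7985, y* = 16.7985^0.46 ≈ 3.6612, c* = (1−0.39)·3.6612 ≈ 2.2333.
Maximizing c = f(k) − (n+g+δ)·k gives f'(k) = n+g+δ, i.e. 0.46·k^(0.46−1) = 0.085, so k_gold = (0.46/0.085)^(1/0.54) ≈ 22.8053.
y_gold = 22.8053^0.46 ≈ 4.2140, c_gold = y_gold − 0.085·k_gold ≈ 2.2756.
Gain: Δc = 2.2756 − 2.2333 ≈ 0.0422.

Δc ≈ 0.042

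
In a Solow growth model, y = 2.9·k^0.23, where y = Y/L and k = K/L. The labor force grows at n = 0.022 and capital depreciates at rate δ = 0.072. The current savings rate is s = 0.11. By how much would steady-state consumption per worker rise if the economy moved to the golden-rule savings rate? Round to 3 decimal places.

Δc ≈ 0.292

Capital per worker breaks even when investment replaces (n + δ)·k; here n + δ = 0.094.
Current steady state (s = 0.11): k* = (0.11·2.9/0.094)^(1/0.77) ≈ 4.8885, y* = 2.9·4.8885^0.23 ≈ 4.1774, c* = (1−0.11)·4.1774 ≈ 3.7179.
Golden rule sets MPK = n+δ: 0.23·2.9·k^(0.23−1) = 0.094, so k_gold = (0.23·2.9/0.094)^(1/0.77) ≈ 12.7407.
y_gold = 2.9·12.7407^0.23 ≈ 5.2071, c_gold = y_gold − 0.094·k_gold ≈ 4.0094.
Gain: Δc = 4.0094 − 3.7179 ≈ 0.2915.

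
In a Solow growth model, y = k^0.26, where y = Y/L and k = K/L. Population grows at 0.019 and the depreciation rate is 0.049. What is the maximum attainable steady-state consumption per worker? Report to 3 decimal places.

c_gold ≈ 1.185

n + δ = 0.019 + 0.049 = 0.068.
Setting f'(k) = n+δ gives 0.26·k^(0.26−1) = 0.068, hence k_gold = (0.26/0.068)^(1/0.74) ≈ 6.1251.
y_gold = 6.1251^0.26 ≈ 1.6020.
c_gold = y_gold − (n+δ)·k_gold = 1.6020 − 0.068·6.1251 ≈ 1.1854.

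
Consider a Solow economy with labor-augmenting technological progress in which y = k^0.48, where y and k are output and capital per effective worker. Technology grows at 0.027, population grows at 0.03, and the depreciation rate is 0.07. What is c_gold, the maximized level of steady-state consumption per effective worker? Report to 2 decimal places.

c_gold ≈ 1.77

Break-even investment rate: n + g + δ = 0.03 + 0.027 + 0.07 = 0.127.
At the golden rule the marginal product of capital equals n+g+δ: 0.48·k^(0.48−1) = 0.127. Solving, k_gold = (0.48/0.127)^(1/0.52) ≈ 12.8961.
y_gold = 12.8961^0.48 ≈ 3.4121.
c_gold = y_gold − (n+g+δ)·k_gold = 3.4121 − 0.127·12.8961 ≈ 1.7743.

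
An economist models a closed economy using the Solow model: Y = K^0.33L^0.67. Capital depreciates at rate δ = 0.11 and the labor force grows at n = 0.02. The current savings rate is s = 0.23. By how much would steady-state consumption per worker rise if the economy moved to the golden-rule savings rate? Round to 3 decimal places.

n + δ = 0.02 + 0.11 = 0.13.
Current steady state (s = 0.23): k* = (0.23/0.13)^(1/0.67) ≈ 2.3433, y* = 2.3433^0.33 ≈ 1.3245, c* = (1−0.23)·1.3245 ≈ 1.0198.
At the golden rule the marginal product of capital equals n+δ: 0.33·k^(0.33−1) = 0.13. Solving, k_gold = (0.33/0.13)^(1/0.67) ≈ 4.0164.
y_gold = 4.0164^0.33 ≈ 1.5822, c_gold = y_gold − 0.13·k_gold ≈ 1.0601.
Gain: Δc = 1.0601 − 1.0198 ≈ 0.0402.

Δc ≈ 0.040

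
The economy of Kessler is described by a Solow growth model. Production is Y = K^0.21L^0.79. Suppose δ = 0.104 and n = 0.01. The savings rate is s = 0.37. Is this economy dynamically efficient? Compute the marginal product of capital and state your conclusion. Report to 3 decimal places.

dynamically inefficient; MPK ≈ 0.065

The effective depreciation rate is n + δ = 0.01 + 0.104 = 0.114.
Steady-state k*: s·k^0.21 = 0.114·k gives k* = (0.37/0.114)^(1/0.79) ≈ 4.4382.
MPK = 0.21·4.4382^(-0.79) ≈ 0.0647.
MPK < n+δ = 0.114, so the economy is dynamically inefficient (over-saving).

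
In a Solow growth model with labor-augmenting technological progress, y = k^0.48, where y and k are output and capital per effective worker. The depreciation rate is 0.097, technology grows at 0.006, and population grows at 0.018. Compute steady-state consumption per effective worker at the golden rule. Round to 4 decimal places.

c_gold ≈ 1.8553

n + g + δ = 0.018 + 0.006 + 0.097 = 0.121.
Golden rule sets MPK = n+g+δ: 0.48·k^(0.48−1) = 0.121, so k_gold = (0.48/0.121)^(1/0.52) ≈ 14.1539.
y_gold = 14.1539^0.48 ≈ 3.5680.
c_gold = y_gold − (n+g+δ)·k_gold = 3.5680 − 0.121·14.1539 ≈ 1.8553.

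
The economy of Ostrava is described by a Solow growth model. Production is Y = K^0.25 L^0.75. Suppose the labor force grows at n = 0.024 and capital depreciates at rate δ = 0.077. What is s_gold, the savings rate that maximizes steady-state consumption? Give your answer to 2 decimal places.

s_gold = 0.25

The effective depreciation rate is n + δ = 0.024 + 0.077 = 0.101.
At the golden rule MPK = n+δ, and in any Cobb-Douglas steady state s = (n+δ)·k/y = MPK·k/y = capital's share 0.25.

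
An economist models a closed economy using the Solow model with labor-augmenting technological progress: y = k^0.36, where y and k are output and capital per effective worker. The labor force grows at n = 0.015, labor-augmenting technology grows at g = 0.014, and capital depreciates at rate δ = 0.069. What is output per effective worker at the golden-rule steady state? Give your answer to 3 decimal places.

y_gold ≈ 2.079

Capital per effective worker breaks even when investment replaces (n + g + δ)·k; here n + g + δ = 0.098.
Maximizing c = f(k) − (n+g+δ)·k gives f'(k) = n+g+δ, i.e. 0.36·k^(0.36−1) = 0.098, so k_gold = (0.36/0.098)^(1/0.64) ≈ 7.6372.
Output: y_gold = k_gold^0.36 = 7.6372^0.36 ≈ 2.0790.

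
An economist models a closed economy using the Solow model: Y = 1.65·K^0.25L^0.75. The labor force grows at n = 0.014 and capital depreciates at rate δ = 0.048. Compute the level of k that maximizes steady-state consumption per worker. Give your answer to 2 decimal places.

Capital per worker breaks even when investment replaces (n + δ)·k; here n + δ = 0.062.
Maximizing c = f(k) − (n+δ)·k gives f'(k) = n+δ, i.e. 0.25·1.65·k^(0.25−1) = 0.062, so k_gold = (0.25·1.65/0.062)^(1/0.75) ≈ 12.5134.

k_gold ≈ 12.51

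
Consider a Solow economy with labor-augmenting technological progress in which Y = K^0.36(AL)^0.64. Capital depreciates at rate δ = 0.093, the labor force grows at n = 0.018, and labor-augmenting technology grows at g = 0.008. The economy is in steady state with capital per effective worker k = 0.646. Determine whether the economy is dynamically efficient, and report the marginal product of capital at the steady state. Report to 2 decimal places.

n + g + δ = 0.018 + 0.008 + 0.093 = 0.119.
MPK = 0.36·k^(0.36−1) = 0.36·0.646^(-0.64) ≈ 0.4762.
MPK > 0.119, so the economy is dynamically efficient (under-saving).

dynamically efficient; MPK ≈ 0.48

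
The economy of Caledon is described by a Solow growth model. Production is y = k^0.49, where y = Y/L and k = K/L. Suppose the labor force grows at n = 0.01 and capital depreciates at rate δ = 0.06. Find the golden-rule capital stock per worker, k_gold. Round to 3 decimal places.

Capital per worker breaks even when investment replaces (n + δ)·k; here n + δ = 0.07.
Golden rule sets MPK = n+δ: 0.49·k^(0.49−1) = 0.07, so k_gold = (0.49/0.07)^(1/0.51) ≈ 45.3999.

k_gold ≈ 45.400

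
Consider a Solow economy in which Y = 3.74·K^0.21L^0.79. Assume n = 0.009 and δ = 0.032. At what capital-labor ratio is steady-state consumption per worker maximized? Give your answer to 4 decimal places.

Break-even investment rate: n + δ = 0.009 + 0.032 = 0.041.
At the golden rule the marginal product of capital equals n+δ: 0.21·3.74·k^(0.21−1) = 0.041. Solving, k_gold = (0.21·3.74/0.041)^(1/0.79) ≈ 41.9927.

k_gold ≈ 41.9927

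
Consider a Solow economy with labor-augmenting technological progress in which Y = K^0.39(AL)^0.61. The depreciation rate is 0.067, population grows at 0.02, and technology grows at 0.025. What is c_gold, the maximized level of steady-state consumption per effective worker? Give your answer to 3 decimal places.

c_gold ≈ 1.354

The effective depreciation rate is n + g + δ = 0.02 + 0.025 + 0.067 = 0.112.
At the golden rule the marginal product of capital equals n+g+δ: 0.39·k^(0.39−1) = 0.112. Solving, k_gold = (0.39/0.112)^(1/0.61) ≈ 7.7317.
y_gold = 7.7317^0.39 ≈ 2.2204.
c_gold = y_gold − (n+g+δ)·k_gold = 2.2204 − 0.112·7.7317 ≈ 1.3544.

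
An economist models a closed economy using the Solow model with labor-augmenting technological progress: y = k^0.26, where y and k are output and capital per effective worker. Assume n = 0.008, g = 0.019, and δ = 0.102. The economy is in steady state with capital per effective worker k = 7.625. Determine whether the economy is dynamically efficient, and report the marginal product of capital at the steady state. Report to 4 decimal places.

The effective depreciation rate is n + g + δ = 0.008 + 0.019 + 0.102 = 0.129.
MPK = 0.26·k^(0.26−1) = 0.26·7.625^(-0.74) ≈ 0.0578.
MPK < 0.129, so the economy is dynamically inefficient (over-saving).

dynamically inefficient; MPK ≈ 0.0578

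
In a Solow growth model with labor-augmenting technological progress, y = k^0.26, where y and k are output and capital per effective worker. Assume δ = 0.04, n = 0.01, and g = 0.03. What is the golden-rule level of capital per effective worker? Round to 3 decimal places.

Capital per effective worker breaks even when investment replaces (n + g + δ)·k; here n + g + δ = 0.08.
Maximizing c = f(k) − (n+g+δ)·k gives f'(k) = n+g+δ, i.e. 0.26·k^(0.26−1) = 0.08, so k_gold = (0.26/0.08)^(1/0.74) ≈ 4.9174.

k_gold ≈ 4.917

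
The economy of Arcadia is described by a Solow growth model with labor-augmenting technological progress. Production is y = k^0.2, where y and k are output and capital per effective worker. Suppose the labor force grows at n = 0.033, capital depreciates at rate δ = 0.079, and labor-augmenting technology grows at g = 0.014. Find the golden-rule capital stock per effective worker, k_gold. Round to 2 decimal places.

n + g + δ = 0.033 + 0.014 + 0.079 = 0.126.
Maximizing c = f(k) − (n+g+δ)·k gives f'(k) = n+g+δ, i.e. 0.2·k^(0.2−1) = 0.126, so k_gold = (0.2/0.126)^(1/0.8) ≈ 1.7817.

k_gold ≈ 1.78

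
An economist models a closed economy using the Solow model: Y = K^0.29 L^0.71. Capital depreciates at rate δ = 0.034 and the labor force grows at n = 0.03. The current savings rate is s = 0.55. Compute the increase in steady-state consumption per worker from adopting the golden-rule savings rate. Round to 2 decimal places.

The effective depreciation rate is n + δ = 0.03 + 0.034 = 0.064.
Current steady state (s = 0.55): k* = (0.55/0.064)^(1/0.71) ≈ 20.6895, y* = 20.6895^0.29 ≈ 2.4075, c* = (1−0.55)·2.4075 ≈ 1.0834.
Setting f'(k) = n+δ gives 0.29·k^(0.29−1) = 0.064, hence k_gold = (0.29/0.064)^(1/0.71) ≈ 8.3994.
y_gold = 8.3994^0.29 ≈ 1.8537, c_gold = y_gold − 0.064·k_gold ≈ 1.3161.
Gain: Δc = 1.3161 − 1.0834 ≈ 0.2327.

Δc ≈ 0.23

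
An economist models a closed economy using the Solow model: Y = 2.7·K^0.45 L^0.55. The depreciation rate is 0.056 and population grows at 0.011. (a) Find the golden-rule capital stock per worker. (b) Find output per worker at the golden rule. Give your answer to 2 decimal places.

n + δ = 0.011 + 0.056 = 0.067.
At the golden rule the marginal product of capital equals n+δ: 0.45·2.7·k^(0.45−1) = 0.067. Solving, k_gold = (0.45·2.7/0.067)^(1/0.55) ≈ 194.1711.
y_gold = 2.7·194.1711^0.45 ≈ 28.9099.

(a) k_gold ≈ 194.17; (b) y_gold ≈ 28.91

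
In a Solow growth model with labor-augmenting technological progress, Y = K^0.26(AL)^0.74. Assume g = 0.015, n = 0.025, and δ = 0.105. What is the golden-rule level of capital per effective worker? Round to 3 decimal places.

n + g + δ = 0.025 + 0.015 + 0.105 = 0.145.
Maximizing c = f(k) − (n+g+δ)·k gives f'(k) = n+g+δ, i.e. 0.26·k^(0.26−1) = 0.145, so k_gold = (0.26/0.145)^(1/0.74) ≈ 2.2015.

k_gold ≈ 2.201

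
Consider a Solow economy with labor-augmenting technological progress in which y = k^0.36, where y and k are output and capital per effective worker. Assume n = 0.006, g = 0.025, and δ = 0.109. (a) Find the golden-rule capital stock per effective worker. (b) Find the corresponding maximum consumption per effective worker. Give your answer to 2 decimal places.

(a) k_gold ≈ 4.37; (b) c_gold ≈ 1.09

Capital per effective worker breaks even when investment replaces (n + g + δ)·k; here n + g + δ = 0.14.
At the golden rule the marginal product of capital equals n+g+δ: 0.36·k^(0.36−1) = 0.14. Solving, k_gold = (0.36/0.14)^(1/0.64) ≈ 4.3742.
y_gold = 4.3742^0.36 ≈ 1.7011; c_gold = y_gold − 0.14·k_gold ≈ 1.0887.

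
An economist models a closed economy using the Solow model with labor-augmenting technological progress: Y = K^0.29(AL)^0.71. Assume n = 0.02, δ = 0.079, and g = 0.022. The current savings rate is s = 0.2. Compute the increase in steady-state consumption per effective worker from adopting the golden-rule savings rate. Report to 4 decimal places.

Break-even investment rate: n + g + δ = 0.02 + 0.022 + 0.079 = 0.121.
Current steady state (s = 0.2): k* = (0.2/0.121)^(1/0.71) ≈ 2.0295, y* = 2.0295^0.29 ≈ 1.2278, c* = (1−0.2)·1.2278 ≈ 0.9823.
Golden rule sets MPK = n+g+δ: 0.29·k^(0.29−1) = 0.121, so k_gold = (0.29/0.121)^(1/0.71) ≈ 3.4250.
y_gold = 3.4250^0.29 ≈ 1.4291, c_gold = y_gold − 0.121·k_gold ≈ 1.0146.
Gain: Δc = 1.0146 − 0.9823 ≈ 0.0324.

Δc ≈ 0.0324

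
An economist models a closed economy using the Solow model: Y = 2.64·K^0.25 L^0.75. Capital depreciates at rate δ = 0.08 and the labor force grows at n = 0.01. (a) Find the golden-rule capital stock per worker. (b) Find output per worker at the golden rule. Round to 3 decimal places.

n + δ = 0.01 + 0.08 = 0.09.
Maximizing c = f(k) − (n+δ)·k gives f'(k) = n+δ, i.e. 0.25·2.64·k^(0.25−1) = 0.09, so k_gold = (0.25·2.64/0.09)^(1/0.75) ≈ 14.2474.
y_gold = 2.64·14.2474^0.25 ≈ 5.1291.

(a) k_gold ≈ 14.247; (b) y_gold ≈ 5.129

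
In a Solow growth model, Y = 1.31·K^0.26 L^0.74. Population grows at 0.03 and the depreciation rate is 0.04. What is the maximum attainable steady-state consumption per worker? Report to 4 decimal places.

c_gold ≈ 1.6902

Break-even investment rate: n + δ = 0.03 + 0.04 = 0.07.
Golden rule sets MPK = n+δ: 0.26·1.31·k^(0.26−1) = 0.07, so k_gold = (0.26·1.31/0.07)^(1/0.74) ≈ 8.4835.
y_gold = 1.31·8.4835^0.26 ≈ 2.2840.
c_gold = y_gold − (n+δ)·k_gold = 2.2840 − 0.07·8.4835 ≈ 1.6902.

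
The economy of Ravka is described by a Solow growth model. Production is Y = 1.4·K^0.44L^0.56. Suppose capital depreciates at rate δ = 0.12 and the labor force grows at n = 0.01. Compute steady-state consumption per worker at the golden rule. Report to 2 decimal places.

n + δ = 0.01 + 0.12 = 0.13.
At the golden rule the marginal product of capital equals n+δ: 0.44·1.4·k^(0.44−1) = 0.13. Solving, k_gold = (0.44·1.4/0.13)^(1/0.56) ≈ 16.0877.
y_gold = 1.4·16.0877^0.44 ≈ 4.7532.
c_gold = y_gold − (n+δ)·k_gold = 4.7532 − 0.13·16.0877 ≈ 2.6618.

c_gold ≈ 2.66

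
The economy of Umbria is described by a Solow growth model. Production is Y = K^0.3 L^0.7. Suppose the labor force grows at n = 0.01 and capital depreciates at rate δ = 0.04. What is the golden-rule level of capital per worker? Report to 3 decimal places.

k_gold ≈ 12.931

The effective depreciation rate is n + δ = 0.01 + 0.04 = 0.05.
Golden rule sets MPK = n+δ: 0.3·k^(0.3−1) = 0.05, so k_gold = (0.3/0.05)^(1/0.7) ≈ 12.9314.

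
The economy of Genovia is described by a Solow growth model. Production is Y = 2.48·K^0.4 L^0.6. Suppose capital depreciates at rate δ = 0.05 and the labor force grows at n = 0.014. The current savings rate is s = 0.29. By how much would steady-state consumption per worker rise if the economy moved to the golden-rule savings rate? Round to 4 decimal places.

Δc ≈ 0.4164

n + δ = 0.014 + 0.05 = 0.064.
Current steady state (s = 0.29): k* = (0.29·2.48/0.064)^(1/0.6) ≈ 56.3788, y* = 2.48·56.3788^0.4 ≈ 12.4422, c* = (1−0.29)·12.4422 ≈ 8.8340.
At the golden rule the marginal product of capital equals n+δ: 0.4·2.48·k^(0.4−1) = 0.064. Solving, k_gold = (0.4·2.48/0.064)^(1/0.6) ≈ 96.3576.
y_gold = 2.48·96.3576^0.4 ≈ 15.4172, c_gold = y_gold − 0.064·k_gold ≈ 9.2503.
Gain: Δc = 9.2503 − 8.8340 ≈ 0.4164.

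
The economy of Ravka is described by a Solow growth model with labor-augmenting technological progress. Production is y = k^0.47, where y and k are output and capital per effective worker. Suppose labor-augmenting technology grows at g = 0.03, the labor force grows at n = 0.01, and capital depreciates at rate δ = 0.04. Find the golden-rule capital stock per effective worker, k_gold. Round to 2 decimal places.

k_gold ≈ 28.25

n + g + δ = 0.01 + 0.03 + 0.04 = 0.08.
Setting f'(k) = n+g+δ gives 0.47·k^(0.47−1) = 0.08, hence k_gold = (0.47/0.08)^(1/0.53) ≈ 28.2461.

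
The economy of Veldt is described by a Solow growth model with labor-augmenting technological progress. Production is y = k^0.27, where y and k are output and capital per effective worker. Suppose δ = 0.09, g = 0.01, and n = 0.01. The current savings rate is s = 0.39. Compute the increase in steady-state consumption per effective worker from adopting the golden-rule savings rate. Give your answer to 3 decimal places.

n + g + δ = 0.01 + 0.01 + 0.09 = 0.11.
Current steady state (s = 0.39): k* = (0.39/0.11)^(1/0.73) ≈ 5.6621, y* = 5.6621^0.27 ≈ 1.5970, c* = (1−0.39)·1.5970 ≈ 0.9742.
Golden rule sets MPK = n+g+δ: 0.27·k^(0.27−1) = 0.11, so k_gold = (0.27/0.11)^(1/0.73) ≈ 3.4214.
y_gold = 3.4214^0.27 ≈ 1.3939, c_gold = y_gold − 0.11·k_gold ≈ 1.0176.
Gain: Δc = 1.0176 − 0.9742 ≈ 0.0434.

Δc ≈ 0.043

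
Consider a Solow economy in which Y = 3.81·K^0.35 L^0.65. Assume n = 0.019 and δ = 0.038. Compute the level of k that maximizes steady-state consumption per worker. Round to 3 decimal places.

The effective depreciation rate is n + δ = 0.019 + 0.038 = 0.057.
Maximizing c = f(k) − (n+δ)·k gives f'(k) = n+δ, i.e. 0.35·3.81·k^(0.35−1) = 0.057, so k_gold = (0.35·3.81/0.057)^(1/0.65) ≈ 127.7426.

k_gold ≈ 127.743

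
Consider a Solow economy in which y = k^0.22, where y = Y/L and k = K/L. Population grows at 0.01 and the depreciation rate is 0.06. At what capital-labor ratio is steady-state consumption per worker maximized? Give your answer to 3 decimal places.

k_gold ≈ 4.341

n + δ = 0.01 + 0.06 = 0.07.
Maximizing c = f(k) − (n+δ)·k gives f'(k) = n+δ, i.e. 0.22·k^(0.22−1) = 0.07, so k_gold = (0.22/0.07)^(1/0.78) ≈ 4.3411.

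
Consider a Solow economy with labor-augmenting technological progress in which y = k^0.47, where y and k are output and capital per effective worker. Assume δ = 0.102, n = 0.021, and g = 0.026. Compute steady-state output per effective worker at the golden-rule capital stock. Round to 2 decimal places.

y_gold ≈ 2.77

Break-even investment rate: n + g + δ = 0.021 + 0.026 + 0.102 = 0.149.
Maximizing c = f(k) − (n+g+δ)·k gives f'(k) = n+g+δ, i.e. 0.47·k^(0.47−1) = 0.149, so k_gold = (0.47/0.149)^(1/0.53) ≈ 8.7366.
Output: y_gold = k_gold^0.47 = 8.7366^0.47 ≈ 2.7697.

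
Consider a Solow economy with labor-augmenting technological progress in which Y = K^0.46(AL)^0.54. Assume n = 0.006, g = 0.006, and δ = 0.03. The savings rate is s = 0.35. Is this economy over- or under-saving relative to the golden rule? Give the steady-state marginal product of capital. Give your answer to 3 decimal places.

n + g + δ = 0.006 + 0.006 + 0.03 = 0.042.
Steady-state k*: s·k^0.46 = 0.042·k gives k* = (0.35/0.042)^(1/0.54) ≈ 50.7247.
MPK = 0.46·50.7247^(-0.54) ≈ 0.0552.
MPK > n+g+δ = 0.042, so the economy is dynamically efficient (under-saving).

under-saving; MPK ≈ 0.055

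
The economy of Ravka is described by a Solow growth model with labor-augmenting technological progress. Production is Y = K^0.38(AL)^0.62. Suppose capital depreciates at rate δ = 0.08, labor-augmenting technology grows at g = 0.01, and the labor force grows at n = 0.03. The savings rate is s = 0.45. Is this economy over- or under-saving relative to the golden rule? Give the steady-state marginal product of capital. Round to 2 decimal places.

over-saving; MPK ≈ 0.10

Break-even investment rate: n + g + δ = 0.03 + 0.01 + 0.08 = 0.12.
Steady-state k*: s·k^0.38 = 0.12·k gives k* = (0.45/0.12)^(1/0.62) ≈ 8.4306.
MPK = 0.38·8.4306^(-0.62) ≈ 0.1013.
MPK < n+g+δ = 0.12, so the economy is dynamically inefficient (over-saving).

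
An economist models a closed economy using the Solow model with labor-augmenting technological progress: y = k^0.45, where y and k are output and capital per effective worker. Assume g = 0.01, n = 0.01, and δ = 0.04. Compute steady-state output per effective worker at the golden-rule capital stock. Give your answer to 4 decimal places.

y_gold ≈ 5.1995

The effective depreciation rate is n + g + δ = 0.01 + 0.01 + 0.04 = 0.06.
Maximizing c = f(k) − (n+g+δ)·k gives f'(k) = n+g+δ, i.e. 0.45·k^(0.45−1) = 0.06, so k_gold = (0.45/0.06)^(1/0.55) ≈ 38.9960.
Output: y_gold = k_gold^0.45 = 38.9960^0.45 ≈ 5.1995.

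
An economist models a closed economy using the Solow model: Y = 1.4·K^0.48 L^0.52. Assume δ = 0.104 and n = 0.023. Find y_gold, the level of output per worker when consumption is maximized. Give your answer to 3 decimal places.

Capital per worker breaks even when investment replaces (n + δ)·k; here n + δ = 0.127.
Golden rule sets MPK = n+δ: 0.48·1.4·k^(0.48−1) = 0.127, so k_gold = (0.48·1.4/0.127)^(1/0.52) ≈ 24.6304.
Output: y_gold = 1.4·k_gold^0.48 = 1.4·24.6304^0.48 ≈ 6.5168.

y_gold ≈ 6.517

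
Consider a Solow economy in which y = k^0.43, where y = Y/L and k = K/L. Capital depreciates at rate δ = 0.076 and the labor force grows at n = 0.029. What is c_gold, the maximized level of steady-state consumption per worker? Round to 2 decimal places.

c_gold ≈ 1.65

The effective depreciation rate is n + δ = 0.029 + 0.076 = 0.105.
Setting f'(k) = n+δ gives 0.43·k^(0.43−1) = 0.105, hence k_gold = (0.43/0.105)^(1/0.57) ≈ 11.8624.
y_gold = 11.8624^0.43 ≈ 2.8966.
c_gold = y_gold − (n+δ)·k_gold = 2.8966 − 0.105·11.8624 ≈ 1.6511.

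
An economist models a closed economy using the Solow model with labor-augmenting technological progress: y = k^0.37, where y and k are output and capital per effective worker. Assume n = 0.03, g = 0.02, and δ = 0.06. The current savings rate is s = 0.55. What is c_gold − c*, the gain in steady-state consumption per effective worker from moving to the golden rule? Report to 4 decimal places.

Δc ≈ 0.1265

Capital per effective worker breaks even when investment replaces (n + g + δ)·k; here n + g + δ = 0.11.
Current steady state (s = 0.55): k* = (0.55/0.11)^(1/0.63) ≈ 12.8670, y* = 12.8670^0.37 ≈ 2.5734, c* = (1−0.55)·2.5734 ≈ 1.1580.
Golden rule sets MPK = n+g+δ: 0.37·k^(0.37−1) = 0.11, so k_gold = (0.37/0.11)^(1/0.63) ≈ 6.8581.
y_gold = 6.8581^0.37 ≈ 2.0389, c_gold = y_gold − 0.11·k_gold ≈ 1.2845.
Gain: Δc = 1.2845 − 1.1580 ≈ 0.1265.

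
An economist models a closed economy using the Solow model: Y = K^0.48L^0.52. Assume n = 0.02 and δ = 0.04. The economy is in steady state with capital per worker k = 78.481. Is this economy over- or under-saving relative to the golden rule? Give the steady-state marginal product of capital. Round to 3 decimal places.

over-saving; MPK ≈ 0.050

n + δ = 0.02 + 0.04 = 0.06.
MPK = 0.48·k^(0.48−1) = 0.48·78.481^(-0.52) ≈ 0.0497.
MPK < 0.06, so the economy is dynamically inefficient (over-saving).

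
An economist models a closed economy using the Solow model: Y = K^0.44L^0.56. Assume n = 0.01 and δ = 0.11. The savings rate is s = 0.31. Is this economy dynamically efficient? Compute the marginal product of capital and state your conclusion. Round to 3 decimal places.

dynamically efficient; MPK ≈ 0.170

Capital per worker breaks even when investment replaces (n + δ)·k; here n + δ = 0.12.
Steady-state k*: s·k^0.44 = 0.12·k gives k* = (0.31/0.12)^(1/0.56) ≈ 5.4455.
MPK = 0.44·5.4455^(-0.56) ≈ 0.1703.
MPK > n+δ = 0.12, so the economy is dynamically efficient (under-saving).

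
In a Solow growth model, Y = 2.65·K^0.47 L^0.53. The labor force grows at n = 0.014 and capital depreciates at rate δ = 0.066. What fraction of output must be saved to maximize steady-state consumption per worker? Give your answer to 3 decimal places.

n + δ = 0.014 + 0.066 = 0.08.
At the golden rule MPK = n+δ, and in any Cobb-Douglas steady state s = (n+δ)·k/y = MPK·k/y = capital's share 0.47.

s_gold = 0.470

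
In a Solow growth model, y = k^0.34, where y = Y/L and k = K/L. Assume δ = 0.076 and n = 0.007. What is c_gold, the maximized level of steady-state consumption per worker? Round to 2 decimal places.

n + δ = 0.007 + 0.076 = 0.083.
Setting f'(k) = n+δ gives 0.34·k^(0.34−1) = 0.083, hence k_gold = (0.34/0.083)^(1/0.66) ≈ 8.4699.
y_gold = 8.4699^0.34 ≈ 2.0677.
c_gold = y_gold − (n+δ)·k_gold = 2.0677 − 0.083·8.4699 ≈ 1.3647.

c_gold ≈ 1.36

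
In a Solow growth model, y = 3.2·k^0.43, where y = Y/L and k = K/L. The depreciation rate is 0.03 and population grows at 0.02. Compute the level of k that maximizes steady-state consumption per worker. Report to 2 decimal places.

k_gold ≈ 335.51

Capital per worker breaks even when investment replaces (n + δ)·k; here n + δ = 0.05.
At the golden rule the marginal product of capital equals n+δ: 0.43·3.2·k^(0.43−1) = 0.05. Solving, k_gold = (0.43·3.2/0.05)^(1/0.57) ≈ 335.5050.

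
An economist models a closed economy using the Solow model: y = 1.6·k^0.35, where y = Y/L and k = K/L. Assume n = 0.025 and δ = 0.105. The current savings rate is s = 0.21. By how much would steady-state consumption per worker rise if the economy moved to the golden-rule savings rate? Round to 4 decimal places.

Δc ≈ 0.1755

The effective depreciation rate is n + δ = 0.025 + 0.105 = 0.13.
Current steady state (s = 0.21): k* = (0.21·1.6/0.13)^(1/0.65) ≈ 4.3098, y* = 1.6·4.3098^0.35 ≈ 2.6680, c* = (1−0.21)·2.6680 ≈ 2.1077.
Setting f'(k) = n+δ gives 0.35·1.6·k^(0.35−1) = 0.13, hence k_gold = (0.35·1.6/0.13)^(1/0.65) ≈ 9.4572.
y_gold = 1.6·9.4572^0.35 ≈ 3.5127, c_gold = y_gold − 0.13·k_gold ≈ 2.2832.
Gain: Δc = 2.2832 − 2.1077 ≈ 0.1755.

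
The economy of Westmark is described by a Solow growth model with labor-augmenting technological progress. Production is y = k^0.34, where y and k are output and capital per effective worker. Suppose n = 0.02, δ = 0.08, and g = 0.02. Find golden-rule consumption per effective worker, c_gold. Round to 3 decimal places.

c_gold ≈ 1.129

Capital per effective worker breaks even when investment replaces (n + g + δ)·k; here n + g + δ = 0.12.
Setting f'(k) = n+g+δ gives 0.34·k^(0.34−1) = 0.12, hence k_gold = (0.34/0.12)^(1/0.66) ≈ 4.8451.
y_gold = 4.8451^0.34 ≈ 1.7100.
c_gold = y_gold − (n+g+δ)·k_gold = 1.7100 − 0.12·4.8451 ≈ 1.1286.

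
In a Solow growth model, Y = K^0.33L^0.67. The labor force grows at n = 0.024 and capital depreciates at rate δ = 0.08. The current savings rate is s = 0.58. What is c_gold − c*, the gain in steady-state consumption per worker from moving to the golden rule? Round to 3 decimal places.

n + δ = 0.024 + 0.08 = 0.104.
Current steady state (s = 0.58): k* = (0.58/0.104)^(1/0.67) ≈ 13.0024, y* = 13.0024^0.33 ≈ 2.3315, c* = (1−0.58)·2.3315 ≈ 0.9792.
Maximizing c = f(k) − (n+δ)·k gives f'(k) = n+δ, i.e. 0.33·k^(0.33−1) = 0.104, so k_gold = (0.33/0.104)^(1/0.67) ≈ 5.6037.
y_gold = 5.6037^0.33 ≈ 1.7660, c_gold = y_gold − 0.104·k_gold ≈ 1.1832.
Gain: Δc = 1.1832 − 0.9792 ≈ 0.2040.

Δc ≈ 0.204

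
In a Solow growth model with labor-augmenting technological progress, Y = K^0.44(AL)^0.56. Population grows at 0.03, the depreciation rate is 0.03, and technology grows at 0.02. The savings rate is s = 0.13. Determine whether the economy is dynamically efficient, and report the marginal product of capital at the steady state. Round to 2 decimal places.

dynamically efficient; MPK ≈ 0.27

n + g + δ = 0.03 + 0.02 + 0.03 = 0.08.
Steady-state k*: s·k^0.44 = 0.08·k gives k* = (0.13/0.08)^(1/0.56) ≈ 2.3797.
MPK = 0.44·2.3797^(-0.56) ≈ 0.2708.
MPK > n+g+δ = 0.08, so the economy is dynamically efficient (under-saving).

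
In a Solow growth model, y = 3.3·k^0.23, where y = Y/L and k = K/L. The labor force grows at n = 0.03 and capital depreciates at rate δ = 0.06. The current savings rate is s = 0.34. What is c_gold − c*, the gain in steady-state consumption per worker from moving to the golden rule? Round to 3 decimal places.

Δc ≈ 0.176

The effective depreciation rate is n + δ = 0.03 + 0.06 = 0.09.
Current steady state (s = 0.34): k* = (0.34·3.3/0.09)^(1/0.77) ≈ 26.4882, y* = 3.3·26.4882^0.23 ≈ 7.0116, c* = (1−0.34)·7.0116 ≈ 4.6276.
Maximizing c = f(k) − (n+δ)·k gives f'(k) = n+δ, i.e. 0.23·3.3·k^(0.23−1) = 0.09, so k_gold = (0.23·3.3/0.09)^(1/0.77) ≈ 15.9440.
y_gold = 3.3·15.9440^0.23 ≈ 6.2389, c_gold = y_gold − 0.09·k_gold ≈ 4.8040.
Gain: Δc = 4.8040 − 4.6276 ≈ 0.1763.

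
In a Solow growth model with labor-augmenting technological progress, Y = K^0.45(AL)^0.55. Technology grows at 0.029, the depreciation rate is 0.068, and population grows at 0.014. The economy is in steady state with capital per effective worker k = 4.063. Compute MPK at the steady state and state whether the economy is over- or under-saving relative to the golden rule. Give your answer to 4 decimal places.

under-saving; MPK ≈ 0.2081

Break-even investment rate: n + g + δ = 0.014 + 0.029 + 0.068 = 0.111.
MPK = 0.45·k^(0.45−1) = 0.45·4.063^(-0.55) ≈ 0.2081.
MPK > 0.111, so the economy is dynamically efficient (under-saving).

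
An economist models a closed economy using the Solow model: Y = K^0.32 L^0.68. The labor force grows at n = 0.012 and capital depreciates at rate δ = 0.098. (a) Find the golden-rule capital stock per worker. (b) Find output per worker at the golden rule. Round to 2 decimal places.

(a) k_gold ≈ 4.81; (b) y_gold ≈ 1.65

n + δ = 0.012 + 0.098 = 0.11.
Setting f'(k) = n+δ gives 0.32·k^(0.32−1) = 0.11, hence k_gold = (0.32/0.11)^(1/0.68) ≈ 4.8083.
y_gold = 4.8083^0.32 ≈ 1.6529.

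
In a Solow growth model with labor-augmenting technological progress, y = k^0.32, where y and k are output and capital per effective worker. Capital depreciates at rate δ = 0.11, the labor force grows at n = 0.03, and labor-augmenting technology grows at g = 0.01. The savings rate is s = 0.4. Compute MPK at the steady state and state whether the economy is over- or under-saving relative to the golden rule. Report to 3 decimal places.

over-saving; MPK ≈ 0.120

n + g + δ = 0.03 + 0.01 + 0.11 = 0.15.
Steady-state k*: s·k^0.32 = 0.15·k gives k* = (0.4/0.15)^(1/0.68) ≈ 4.2308.
MPK = 0.32·4.2308^(-0.68) ≈ 0.1200.
MPK < n+g+δ = 0.15, so the economy is dynamically inefficient (over-saving).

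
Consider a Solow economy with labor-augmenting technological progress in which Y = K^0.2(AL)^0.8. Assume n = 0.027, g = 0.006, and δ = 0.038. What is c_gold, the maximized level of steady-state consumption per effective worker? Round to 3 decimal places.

The effective depreciation rate is n + g + δ = 0.027 + 0.006 + 0.038 = 0.071.
Setting f'(k) = n+g+δ gives 0.2·k^(0.2−1) = 0.071, hence k_gold = (0.2/0.071)^(1/0.8) ≈ 3.6493.
y_gold = 3.6493^0.2 ≈ 1.2955.
c_gold = y_gold − (n+g+δ)·k_gold = 1.2955 − 0.071·3.6493 ≈ 1.0364.

c_gold ≈ 1.036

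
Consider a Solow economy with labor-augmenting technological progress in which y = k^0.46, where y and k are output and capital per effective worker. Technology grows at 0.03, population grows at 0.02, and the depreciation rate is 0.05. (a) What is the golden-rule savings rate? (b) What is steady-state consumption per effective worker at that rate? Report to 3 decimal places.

(a) s_gold = 0.460; (b) c_gold ≈ 1.981

n + g + δ = 0.02 + 0.03 + 0.05 = 0.1.
For Cobb-Douglas, s_gold equals capital's share: s_gold = 0.46.
At the golden rule the marginal product of capital equals n+g+δ: 0.46·k^(0.46−1) = 0.1. Solving, k_gold = (0.46/0.1)^(1/0.54) ≈ 16.8783.
y_gold = 16.8783^0.46 ≈ 3.6692; c_gold = (1−0.46)·y_gold ≈ 1.9814.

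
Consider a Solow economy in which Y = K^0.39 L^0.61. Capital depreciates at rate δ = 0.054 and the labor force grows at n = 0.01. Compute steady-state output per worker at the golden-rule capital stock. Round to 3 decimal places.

y_gold ≈ 3.175

Capital per worker breaks even when investment replaces (n + δ)·k; here n + δ = 0.064.
Golden rule sets MPK = n+δ: 0.39·k^(0.39−1) = 0.064, so k_gold = (0.39/0.064)^(1/0.61) ≈ 19.3507.
Output: y_gold = k_gold^0.39 = 19.3507^0.39 ≈ 3.1755.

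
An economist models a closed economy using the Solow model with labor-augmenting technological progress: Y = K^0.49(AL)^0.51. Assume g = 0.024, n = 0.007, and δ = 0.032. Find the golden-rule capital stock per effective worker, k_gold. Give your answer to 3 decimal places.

k_gold ≈ 55.818

Break-even investment rate: n + g + δ = 0.007 + 0.024 + 0.032 = 0.063.
Maximizing c = f(k) − (n+g+δ)·k gives f'(k) = n+g+δ, i.e. 0.49·k^(0.49−1) = 0.063, so k_gold = (0.49/0.063)^(1/0.51) ≈ 55.8182.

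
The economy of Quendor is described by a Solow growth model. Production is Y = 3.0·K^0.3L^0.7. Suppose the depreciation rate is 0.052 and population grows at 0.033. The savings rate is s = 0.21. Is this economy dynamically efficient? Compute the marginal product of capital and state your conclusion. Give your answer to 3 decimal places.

The effective depreciation rate is n + δ = 0.033 + 0.052 = 0.085.
Steady-state k*: s·A·k^0.3 = 0.085·k gives k* = (0.21·3.0/0.085)^(1/0.7) ≈ 17.4882.
MPK = 0.3·3.0·17.4882^(-0.7) ≈ 0.1214.
MPK > n+δ = 0.085, so the economy is dynamically efficient (under-saving).

dynamically efficient; MPK ≈ 0.121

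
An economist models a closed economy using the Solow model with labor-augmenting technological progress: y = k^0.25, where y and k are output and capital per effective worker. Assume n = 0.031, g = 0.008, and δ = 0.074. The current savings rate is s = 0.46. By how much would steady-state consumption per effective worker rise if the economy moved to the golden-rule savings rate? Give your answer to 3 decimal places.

n + g + δ = 0.031 + 0.008 + 0.074 = 0.113.
Current steady state (s = 0.46): k* = (0.46/0.113)^(1/0.75) ≈ 6.4999, y* = 6.4999^0.25 ≈ 1.5967, c* = (1−0.46)·1.5967 ≈ 0.8622.
Setting f'(k) = n+g+δ gives 0.25·k^(0.25−1) = 0.113, hence k_gold = (0.25/0.113)^(1/0.75) ≈ 2.8828.
y_gold = 2.8828^0.25 ≈ 1.3030, c_gold = y_gold − 0.113·k_gold ≈ 0.9773.
Gain: Δc = 0.9773 − 0.8622 ≈ 0.1150.

Δc ≈ 0.115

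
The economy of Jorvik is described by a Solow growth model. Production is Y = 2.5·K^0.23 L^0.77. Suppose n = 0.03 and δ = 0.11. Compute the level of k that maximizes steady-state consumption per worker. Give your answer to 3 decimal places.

Break-even investment rate: n + δ = 0.03 + 0.11 = 0.14.
Golden rule sets MPK = n+δ: 0.23·2.5·k^(0.23−1) = 0.14, so k_gold = (0.23·2.5/0.14)^(1/0.77) ≈ 6.2633.

k_gold ≈ 6.263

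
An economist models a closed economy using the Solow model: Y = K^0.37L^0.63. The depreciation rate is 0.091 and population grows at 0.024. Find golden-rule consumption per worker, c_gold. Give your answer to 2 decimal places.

c_gold ≈ 1.25

The effective depreciation rate is n + δ = 0.024 + 0.091 = 0.115.
Maximizing c = f(k) − (n+δ)·k gives f'(k) = n+δ, i.e. 0.37·k^(0.37−1) = 0.115, so k_gold = (0.37/0.115)^(1/0.63) ≈ 6.3909.
y_gold = 6.3909^0.37 ≈ 1.9864.
c_gold = y_gold − (n+δ)·k_gold = 1.9864 − 0.115·6.3909 ≈ 1.2514.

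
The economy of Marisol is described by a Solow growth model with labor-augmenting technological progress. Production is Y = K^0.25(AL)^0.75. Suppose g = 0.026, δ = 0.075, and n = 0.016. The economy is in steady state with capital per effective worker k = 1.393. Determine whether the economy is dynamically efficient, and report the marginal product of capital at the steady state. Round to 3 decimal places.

dynamically efficient; MPK ≈ 0.195

n + g + δ = 0.016 + 0.026 + 0.075 = 0.117.
MPK = 0.25·k^(0.25−1) = 0.25·1.393^(-0.75) ≈ 0.1950.
MPK > 0.117, so the economy is dynamically efficient (under-saving).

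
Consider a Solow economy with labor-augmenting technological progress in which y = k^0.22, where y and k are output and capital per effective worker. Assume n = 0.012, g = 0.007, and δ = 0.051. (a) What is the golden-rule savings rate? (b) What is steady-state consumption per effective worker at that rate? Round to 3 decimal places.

(a) s_gold = 0.220; (b) c_gold ≈ 1.077

The effective depreciation rate is n + g + δ = 0.012 + 0.007 + 0.051 = 0.07.
For Cobb-Douglas, s_gold equals capital's share: s_gold = 0.22.
Golden rule sets MPK = n+g+δ: 0.22·k^(0.22−1) = 0.07, so k_gold = (0.22/0.07)^(1/0.78) ≈ 4.3411.
y_gold = 4.3411^0.22 ≈ 1.3812; c_gold = (1−0.22)·y_gold ≈ 1.0774.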